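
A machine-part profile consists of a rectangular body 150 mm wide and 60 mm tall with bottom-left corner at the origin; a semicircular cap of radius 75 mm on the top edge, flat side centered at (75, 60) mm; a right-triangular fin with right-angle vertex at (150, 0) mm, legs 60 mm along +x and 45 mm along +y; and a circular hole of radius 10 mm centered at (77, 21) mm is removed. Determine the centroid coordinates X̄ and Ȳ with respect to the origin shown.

X̄ = 81.76 mm, Ȳ = 58.03 mm

rectangular body: A = 150 × 60 = 9000.00, centroid at (75.00, 30.00).
semicircular top: A = ½π·75² = 8835.73, centroid at (75.00, 91.83).
triangular fin: A = ½·60·45 = 1350.00, centroid at (170.00, 15.00).
hole: A = −π·10² = -314.16, centroid at (77.00, 21.00).
ΣA = 18871.57 mm², ΣAX̄ = 1542989.44 mm³, ΣAȲ = 1095046.42 mm³.
X̄ = 1542989.44/18871.57 = 81.76 mm; Ȳ = 1095046.42/18871.57 = 58.03 mm.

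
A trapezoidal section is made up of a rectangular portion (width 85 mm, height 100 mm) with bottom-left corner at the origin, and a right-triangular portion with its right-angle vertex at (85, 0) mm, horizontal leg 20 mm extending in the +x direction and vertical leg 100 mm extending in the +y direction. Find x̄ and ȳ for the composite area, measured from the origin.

x̄ = 47.68 mm, ȳ = 48.25 mm

rectangular portion: A = 85 × 100 = 8500.00, centroid at (42.50, 50.00).
triangular portion: A = ½·20·100 = 1000.00, centroid at (91.67, 33.33).
ΣA = 9500.00 mm²
ΣAx̄ = (8500.00)(42.50) + (1000.00)(91.67) = 452916.67 mm³
ΣAȳ = (8500.00)(50.00) + (1000.00)(33.33) = 458333.33 mm³
x̄ = 452916.67 / 9500.00 = 47.68 mm
ȳ = 458333.33 / 9500.00 = 48.25 mm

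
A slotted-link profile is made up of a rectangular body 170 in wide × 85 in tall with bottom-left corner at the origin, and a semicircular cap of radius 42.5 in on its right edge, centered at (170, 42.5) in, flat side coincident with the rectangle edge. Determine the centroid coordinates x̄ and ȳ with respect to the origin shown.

rectangular body: A = 170 × 85 = 14450.00, centroid at (85.00, 42.50).
semicircular end: A = ½π·42.5² = 2837.25, centroid at (188.04, 42.50).
ΣA = 17287.25 in²
ΣAx̄ = (14450.00)(85.00) + (2837.25)(188.04) = 1761759.73 in³
ΣAȳ = (14450.00)(42.50) + (2837.25)(42.50) = 734708.16 in³
x̄ = 1761759.73 / 17287.25 = 101.91 in
ȳ = 734708.16 / 17287.25 = 42.50 in

x̄ = 101.91 in, ȳ = 42.50 in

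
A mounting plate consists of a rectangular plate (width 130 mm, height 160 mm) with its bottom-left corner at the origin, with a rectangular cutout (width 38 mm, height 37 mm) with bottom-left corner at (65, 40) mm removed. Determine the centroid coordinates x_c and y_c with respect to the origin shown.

x_c = 63.62 mm, y_c = 81.56 mm

plate: A = 130 × 160 = 20800.00, centroid at (65.00, 80.00).
hole: A = −(38 × 37) = -1406.00, centroid at (84.00, 58.50).
ΣA = 19394.00 mm², ΣAx_c = 1233896.00 mm³, ΣAy_c = 1581749.00 mm³.
x_c = 1233896.00/19394.00 = 63.62 mm; y_c = 1581749.00/19394.00 = 81.56 mm.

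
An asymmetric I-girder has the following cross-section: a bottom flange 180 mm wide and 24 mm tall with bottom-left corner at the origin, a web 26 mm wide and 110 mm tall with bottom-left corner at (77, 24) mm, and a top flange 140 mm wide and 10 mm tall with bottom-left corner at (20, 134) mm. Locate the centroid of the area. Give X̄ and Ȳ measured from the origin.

bottom flange: A = 180 × 24 = 4320.00, centroid at (90.00, 12.00).
web: A = 26 × 110 = 2860.00, centroid at (90.00, 79.00).
top flange: A = 140 × 10 = 1400.00, centroid at (90.00, 139.00).
ΣA = 8580.00 mm²
ΣAX̄ = (4320.00)(90.00) + (2860.00)(90.00) + (1400.00)(90.00) = 772200.00 mm³
ΣAȲ = (4320.00)(12.00) + (2860.00)(79.00) + (1400.00)(139.00) = 472380.00 mm³
X̄ = 772200.00 / 8580.00 = 90.00 mm
Ȳ = 472380.00 / 8580.00 = 55.06 mm

X̄ = 90.00 mm, Ȳ = 55.06 mm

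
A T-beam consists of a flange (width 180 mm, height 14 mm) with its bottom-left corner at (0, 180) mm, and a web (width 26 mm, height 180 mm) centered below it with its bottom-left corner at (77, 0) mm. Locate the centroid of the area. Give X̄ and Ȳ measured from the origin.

X̄ = 90.00 mm, Ȳ = 123.95 mm

web: A = 26 × 180 = 4680.00, centroid at (90.00, 90.00).
flange: A = 180 × 14 = 2520.00, centroid at (90.00, 187.00).
ΣA = 7200.00 mm², ΣAX̄ = 648000.00 mm³, ΣAȲ = 892440.00 mm³.
X̄ = 648000.00/7200.00 = 90.00 mm; Ȳ = 892440.00/7200.00 = 123.95 mm.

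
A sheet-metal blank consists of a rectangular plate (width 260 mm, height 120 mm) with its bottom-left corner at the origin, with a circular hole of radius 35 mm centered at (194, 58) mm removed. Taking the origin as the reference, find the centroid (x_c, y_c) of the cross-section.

x_c = 120.99 mm, y_c = 60.28 mm

plate: A = 260 × 120 = 31200.00, centroid at (130.00, 60.00).
hole: A = −π·35² = -3848.45, centroid at (194.00, 58.00).
ΣA = 27351.55 mm²
ΣAx_c = (31200.00)(130.00) + (-3848.45)(194.00) = 3309400.51 mm³
ΣAy_c = (31200.00)(60.00) + (-3848.45)(58.00) = 1648789.84 mm³
x_c = 3309400.51 / 27351.55 = 120.99 mm
y_c = 1648789.84 / 27351.55 = 60.28 mm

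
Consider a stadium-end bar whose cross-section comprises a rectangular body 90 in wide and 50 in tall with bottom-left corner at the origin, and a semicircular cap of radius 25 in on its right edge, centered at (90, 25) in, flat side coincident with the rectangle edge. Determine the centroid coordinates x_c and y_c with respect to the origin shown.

x_c = 54.96 in, y_c = 25.00 in

Part | A | x̄ᵢ | ȳᵢ | A·x̄ᵢ | A·ȳᵢ
rectangular body | 4500.00 | 45.00 | 25.00 | 202500.00 | 112500.00
semicircular end | 981.75 | 100.61 | 25.00 | 98773.96 | 24543.69
Σ | 5481.75 |  |  | 301273.96 | 137043.69
x_c = 301273.96 / 5481.75 = 54.96 in
y_c = 137043.69 / 5481.75 = 25.00 in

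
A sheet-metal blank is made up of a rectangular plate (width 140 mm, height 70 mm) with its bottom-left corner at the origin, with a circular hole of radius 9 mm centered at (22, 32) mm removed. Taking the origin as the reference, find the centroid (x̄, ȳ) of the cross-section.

x̄ = 71.28 mm, ȳ = 35.08 mm

plate: A = 140 × 70 = 9800.00, centroid at (70.00, 35.00).
hole: A = −π·9² = -254.47, centroid at (22.00, 32.00).
ΣA = 9545.53 mm², ΣAx̄ = 680401.68 mm³, ΣAȳ = 334856.99 mm³.
x̄ = 680401.68/9545.53 = 71.28 mm; ȳ = 334856.99/9545.53 = 35.08 mm.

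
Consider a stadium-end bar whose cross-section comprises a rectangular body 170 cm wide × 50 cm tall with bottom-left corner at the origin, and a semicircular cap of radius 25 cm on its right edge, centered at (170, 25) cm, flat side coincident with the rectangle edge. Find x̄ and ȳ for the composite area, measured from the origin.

x̄ = 94.90 cm, ȳ = 25.00 cm

rectangular body: A = 170 × 50 = 8500.00, centroid at (85.00, 25.00).
semicircular end: A = ½π·25² = 981.75, centroid at (180.61, 25.00).
ΣA = 9481.75 cm²
ΣAx̄ = (8500.00)(85.00) + (981.75)(180.61) = 899813.78 cm³
ΣAȳ = (8500.00)(25.00) + (981.75)(25.00) = 237043.69 cm³
x̄ = 899813.78 / 9481.75 = 94.90 cm
ȳ = 237043.69 / 9481.75 = 25.00 cm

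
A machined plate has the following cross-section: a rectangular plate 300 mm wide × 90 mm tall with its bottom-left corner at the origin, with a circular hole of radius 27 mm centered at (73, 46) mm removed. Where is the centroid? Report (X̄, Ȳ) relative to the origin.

Part | A | x̄ᵢ | ȳᵢ | A·x̄ᵢ | A·ȳᵢ
plate | 27000.00 | 150.00 | 45.00 | 4050000.00 | 1215000.00
hole | -2290.22 | 73.00 | 46.00 | -167186.14 | -105350.17
Σ | 24709.78 |  |  | 3882813.86 | 1109649.83
X̄ = 3882813.86 / 24709.78 = 157.14 mm
Ȳ = 1109649.83 / 24709.78 = 44.91 mm

X̄ = 157.14 mm, Ȳ = 44.91 mm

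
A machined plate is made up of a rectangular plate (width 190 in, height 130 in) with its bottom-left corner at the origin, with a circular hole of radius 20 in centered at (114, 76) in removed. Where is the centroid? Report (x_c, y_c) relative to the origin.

x_c = 93.98 in, y_c = 64.41 in

Part | A | x̄ᵢ | ȳᵢ | A·x̄ᵢ | A·ȳᵢ
plate | 24700.00 | 95.00 | 65.00 | 2346500.00 | 1605500.00
hole | -1256.64 | 114.00 | 76.00 | -143256.63 | -95504.42
Σ | 23443.36 |  |  | 2203243.37 | 1509995.58
x_c = 2203243.37 / 23443.36 = 93.98 in
y_c = 1509995.58 / 23443.36 = 64.41 in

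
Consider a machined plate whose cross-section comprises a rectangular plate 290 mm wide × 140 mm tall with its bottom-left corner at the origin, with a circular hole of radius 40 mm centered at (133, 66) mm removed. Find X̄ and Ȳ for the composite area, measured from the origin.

X̄ = 146.70 mm, Ȳ = 70.57 mm

plate: A = 290 × 140 = 40600.00, centroid at (145.00, 70.00).
hole: A = −π·40² = -5026.55, centroid at (133.00, 66.00).
ΣA = 35573.45 mm²
ΣAX̄ = (40600.00)(145.00) + (-5026.55)(133.00) = 5218469.08 mm³
ΣAȲ = (40600.00)(70.00) + (-5026.55)(66.00) = 2510247.82 mm³
X̄ = 5218469.08 / 35573.45 = 146.70 mm
Ȳ = 2510247.82 / 35573.45 = 70.57 mm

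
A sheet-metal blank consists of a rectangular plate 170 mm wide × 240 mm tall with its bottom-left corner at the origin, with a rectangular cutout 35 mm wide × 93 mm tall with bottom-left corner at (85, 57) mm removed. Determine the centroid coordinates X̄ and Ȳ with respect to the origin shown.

plate: A = 170 × 240 = 40800.00, centroid at (85.00, 120.00).
hole: A = −(35 × 93) = -3255.00, centroid at (102.50, 103.50).
ΣA = 37545.00 mm², ΣAX̄ = 3134362.50 mm³, ΣAȲ = 4559107.50 mm³.
X̄ = 3134362.50/37545.00 = 83.48 mm; Ȳ = 4559107.50/37545.00 = 121.43 mm.

X̄ = 83.48 mm, Ȳ = 121.43 mm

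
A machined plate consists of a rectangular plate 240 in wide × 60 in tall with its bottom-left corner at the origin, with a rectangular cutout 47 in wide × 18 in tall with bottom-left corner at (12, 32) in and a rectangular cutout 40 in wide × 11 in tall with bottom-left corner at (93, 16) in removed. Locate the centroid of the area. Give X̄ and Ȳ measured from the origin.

Part | A | x̄ᵢ | ȳᵢ | A·x̄ᵢ | A·ȳᵢ
plate | 14400.00 | 120.00 | 30.00 | 1728000.00 | 432000.00
hole 1 | -846.00 | 35.50 | 41.00 | -30033.00 | -34686.00
hole 2 | -440.00 | 113.00 | 21.50 | -49720.00 | -9460.00
Σ | 13114.00 |  |  | 1648247.00 | 387854.00
X̄ = 1648247.00 / 13114.00 = 125.69 in
Ȳ = 387854.00 / 13114.00 = 29.58 in

X̄ = 125.69 in, Ȳ = 29.58 in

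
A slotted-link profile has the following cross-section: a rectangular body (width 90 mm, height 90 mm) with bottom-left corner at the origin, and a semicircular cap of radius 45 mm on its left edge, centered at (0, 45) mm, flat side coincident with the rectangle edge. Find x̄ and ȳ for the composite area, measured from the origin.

rectangular body: A = 90 × 90 = 8100.00, centroid at (45.00, 45.00).
semicircular end: A = ½π·45² = 3180.86, centroid at (-19.10, 45.00).
ΣA = 11280.86 mm², ΣAx̄ = 303750.00 mm³, ΣAȳ = 507638.82 mm³.
x̄ = 303750.00/11280.86 = 26.93 mm; ȳ = 507638.82/11280.86 = 45.00 mm.

x̄ = 26.93 mm, ȳ = 45.00 mm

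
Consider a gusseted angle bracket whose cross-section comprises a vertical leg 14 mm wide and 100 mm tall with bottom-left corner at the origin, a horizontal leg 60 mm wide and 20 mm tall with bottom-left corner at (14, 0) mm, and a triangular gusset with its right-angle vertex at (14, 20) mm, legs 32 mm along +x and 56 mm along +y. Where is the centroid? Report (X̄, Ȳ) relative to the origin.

vertical leg: A = 14 × 100 = 1400.00, centroid at (7.00, 50.00).
horizontal leg: A = 60 × 20 = 1200.00, centroid at (44.00, 10.00).
gusset: A = ½·32·56 = 896.00, centroid at (24.67, 38.67).
ΣA = 3496.00 mm², ΣAX̄ = 84701.33 mm³, ΣAȲ = 116645.33 mm³.
X̄ = 84701.33/3496.00 = 24.23 mm; Ȳ = 116645.33/3496.00 = 33.37 mm.

X̄ = 24.23 mm, Ȳ = 33.37 mm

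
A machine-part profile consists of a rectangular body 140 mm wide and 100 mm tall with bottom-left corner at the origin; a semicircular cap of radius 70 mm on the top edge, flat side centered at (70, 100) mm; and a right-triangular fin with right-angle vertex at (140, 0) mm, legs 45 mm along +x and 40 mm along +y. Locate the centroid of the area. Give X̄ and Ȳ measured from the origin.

X̄ = 73.39 mm, Ȳ = 75.69 mm

Part | A | x̄ᵢ | ȳᵢ | A·x̄ᵢ | A·ȳᵢ
rectangular body | 14000.00 | 70.00 | 50.00 | 980000.00 | 700000.00
semicircular top | 7696.90 | 70.00 | 129.71 | 538783.14 | 998356.87
triangular fin | 900.00 | 155.00 | 13.33 | 139500.00 | 12000.00
Σ | 22596.90 |  |  | 1658283.14 | 1710356.87
X̄ = 1658283.14 / 22596.90 = 73.39 mm
Ȳ = 1710356.87 / 22596.90 = 75.69 mm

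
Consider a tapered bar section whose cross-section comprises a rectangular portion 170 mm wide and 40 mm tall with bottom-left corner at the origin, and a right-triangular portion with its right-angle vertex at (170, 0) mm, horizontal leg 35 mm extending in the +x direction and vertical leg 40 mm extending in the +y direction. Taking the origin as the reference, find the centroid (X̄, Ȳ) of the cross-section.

rectangular portion: A = 170 × 40 = 6800.00, centroid at (85.00, 20.00).
triangular portion: A = ½·35·40 = 700.00, centroid at (181.67, 13.33).
ΣA = 7500.00 mm²
ΣAX̄ = (6800.00)(85.00) + (700.00)(181.67) = 705166.67 mm³
ΣAȲ = (6800.00)(20.00) + (700.00)(13.33) = 145333.33 mm³
X̄ = 705166.67 / 7500.00 = 94.02 mm
Ȳ = 145333.33 / 7500.00 = 19.38 mm

X̄ = 94.02 mm, Ȳ = 19.38 mm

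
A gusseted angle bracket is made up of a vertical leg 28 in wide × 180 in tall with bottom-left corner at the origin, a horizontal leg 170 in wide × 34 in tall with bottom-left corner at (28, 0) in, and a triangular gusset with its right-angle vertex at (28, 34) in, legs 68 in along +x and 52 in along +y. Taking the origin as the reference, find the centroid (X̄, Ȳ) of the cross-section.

vertical leg: A = 28 × 180 = 5040.00, centroid at (14.00, 90.00).
horizontal leg: A = 170 × 34 = 5780.00, centroid at (113.00, 17.00).
gusset: A = ½·68·52 = 1768.00, centroid at (50.67, 51.33).
ΣA = 12588.00 in², ΣAX̄ = 813278.67 in³, ΣAȲ = 642617.33 in³.
X̄ = 813278.67/12588.00 = 64.61 in; Ȳ = 642617.33/12588.00 = 51.05 in.

X̄ = 64.61 in, Ȳ = 51.05 in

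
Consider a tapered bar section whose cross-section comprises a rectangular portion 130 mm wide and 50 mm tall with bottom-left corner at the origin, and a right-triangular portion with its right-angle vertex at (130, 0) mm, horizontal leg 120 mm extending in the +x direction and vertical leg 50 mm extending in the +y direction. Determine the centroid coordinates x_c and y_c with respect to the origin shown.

x_c = 98.16 mm, y_c = 22.37 mm

rectangular portion: A = 130 × 50 = 6500.00, centroid at (65.00, 25.00).
triangular portion: A = ½·120·50 = 3000.00, centroid at (170.00, 16.67).
ΣA = 9500.00 mm², ΣAx_c = 932500.00 mm³, ΣAy_c = 212500.00 mm³.
x_c = 932500.00/9500.00 = 98.16 mm; y_c = 212500.00/9500.00 = 22.37 mm.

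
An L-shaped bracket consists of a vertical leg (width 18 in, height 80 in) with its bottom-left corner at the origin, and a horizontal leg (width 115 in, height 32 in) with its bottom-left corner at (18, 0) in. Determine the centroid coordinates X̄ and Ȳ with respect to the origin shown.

Part | A | x̄ᵢ | ȳᵢ | A·x̄ᵢ | A·ȳᵢ
vertical leg | 1440.00 | 9.00 | 40.00 | 12960.00 | 57600.00
horizontal leg | 3680.00 | 75.50 | 16.00 | 277840.00 | 58880.00
Σ | 5120.00 |  |  | 290800.00 | 116480.00
X̄ = 290800.00 / 5120.00 = 56.80 in
Ȳ = 116480.00 / 5120.00 = 22.75 in

X̄ = 56.80 in, Ȳ = 22.75 in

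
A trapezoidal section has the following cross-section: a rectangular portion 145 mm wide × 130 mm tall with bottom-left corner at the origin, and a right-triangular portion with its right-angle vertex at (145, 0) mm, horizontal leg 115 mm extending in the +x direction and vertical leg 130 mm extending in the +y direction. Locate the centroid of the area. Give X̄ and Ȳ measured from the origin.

X̄ = 103.97 mm, Ȳ = 58.85 mm

Part | A | x̄ᵢ | ȳᵢ | A·x̄ᵢ | A·ȳᵢ
rectangular portion | 18850.00 | 72.50 | 65.00 | 1366625.00 | 1225250.00
triangular portion | 7475.00 | 183.33 | 43.33 | 1370416.67 | 323916.67
Σ | 26325.00 |  |  | 2737041.67 | 1549166.67
X̄ = 2737041.67 / 26325.00 = 103.97 mm
Ȳ = 1549166.67 / 26325.00 = 58.85 mm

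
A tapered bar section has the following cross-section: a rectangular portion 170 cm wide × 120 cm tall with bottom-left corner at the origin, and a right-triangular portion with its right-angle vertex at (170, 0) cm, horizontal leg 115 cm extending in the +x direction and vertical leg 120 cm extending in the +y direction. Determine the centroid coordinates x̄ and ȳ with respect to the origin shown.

rectangular portion: A = 170 × 120 = 20400.00, centroid at (85.00, 60.00).
triangular portion: A = ½·115·120 = 6900.00, centroid at (208.33, 40.00).
ΣA = 27300.00 cm², ΣAx̄ = 3171500.00 cm³, ΣAȳ = 1500000.00 cm³.
x̄ = 3171500.00/27300.00 = 116.17 cm; ȳ = 1500000.00/27300.00 = 54.95 cm.

x̄ = 116.17 cm, ȳ = 54.95 cm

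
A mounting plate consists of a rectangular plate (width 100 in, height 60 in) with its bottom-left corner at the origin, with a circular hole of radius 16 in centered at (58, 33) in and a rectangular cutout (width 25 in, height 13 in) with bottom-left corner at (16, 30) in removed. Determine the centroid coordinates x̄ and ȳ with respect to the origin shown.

plate: A = 100 × 60 = 6000.00, centroid at (50.00, 30.00).
hole 1: A = −π·16² = -804.25, centroid at (58.00, 33.00).
hole 2: A = −(25 × 13) = -325.00, centroid at (28.50, 36.50).
ΣA = 4870.75 in², ΣAx̄ = 244091.13 in³, ΣAȳ = 141597.33 in³.
x̄ = 244091.13/4870.75 = 50.11 in; ȳ = 141597.33/4870.75 = 29.07 in.

x̄ = 50.11 in, ȳ = 29.07 in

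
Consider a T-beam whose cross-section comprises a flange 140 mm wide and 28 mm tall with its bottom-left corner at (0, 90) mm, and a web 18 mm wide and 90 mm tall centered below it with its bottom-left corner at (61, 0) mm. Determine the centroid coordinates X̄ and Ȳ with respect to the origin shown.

X̄ = 70.00 mm, Ȳ = 86.75 mm

web: A = 18 × 90 = 1620.00, centroid at (70.00, 45.00).
flange: A = 140 × 28 = 3920.00, centroid at (70.00, 104.00).
ΣA = 5540.00 mm²
ΣAX̄ = (1620.00)(70.00) + (3920.00)(70.00) = 387800.00 mm³
ΣAȲ = (1620.00)(45.00) + (3920.00)(104.00) = 480580.00 mm³
X̄ = 387800.00 / 5540.00 = 70.00 mm
Ȳ = 480580.00 / 5540.00 = 86.75 mm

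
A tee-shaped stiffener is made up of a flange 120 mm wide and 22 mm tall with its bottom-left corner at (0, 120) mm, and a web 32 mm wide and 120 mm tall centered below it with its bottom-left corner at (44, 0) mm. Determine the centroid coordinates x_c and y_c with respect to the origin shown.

web: A = 32 × 120 = 3840.00, centroid at (60.00, 60.00).
flange: A = 120 × 22 = 2640.00, centroid at (60.00, 131.00).
ΣA = 6480.00 mm²
ΣAx_c = (3840.00)(60.00) + (2640.00)(60.00) = 388800.00 mm³
ΣAy_c = (3840.00)(60.00) + (2640.00)(131.00) = 576240.00 mm³
x_c = 388800.00 / 6480.00 = 60.00 mm
y_c = 576240.00 / 6480.00 = 88.93 mm

x_c = 60.00 mm, y_c = 88.93 mm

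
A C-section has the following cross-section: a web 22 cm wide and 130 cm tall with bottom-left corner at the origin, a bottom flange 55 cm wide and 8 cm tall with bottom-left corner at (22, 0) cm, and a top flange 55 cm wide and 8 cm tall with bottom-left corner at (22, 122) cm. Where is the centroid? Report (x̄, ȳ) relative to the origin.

x̄ = 20.06 cm, ȳ = 65.00 cm

Part | A | x̄ᵢ | ȳᵢ | A·x̄ᵢ | A·ȳᵢ
web | 2860.00 | 11.00 | 65.00 | 31460.00 | 185900.00
bottom flange | 440.00 | 49.50 | 4.00 | 21780.00 | 1760.00
top flange | 440.00 | 49.50 | 126.00 | 21780.00 | 55440.00
Σ | 3740.00 |  |  | 75020.00 | 243100.00
x̄ = 75020.00 / 3740.00 = 20.06 cm
ȳ = 243100.00 / 3740.00 = 65.00 cm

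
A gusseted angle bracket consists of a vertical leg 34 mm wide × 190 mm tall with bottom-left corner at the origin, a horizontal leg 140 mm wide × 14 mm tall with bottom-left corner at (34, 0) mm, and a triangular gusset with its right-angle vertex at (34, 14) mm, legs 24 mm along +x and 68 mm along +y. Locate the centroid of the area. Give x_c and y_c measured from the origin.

x_c = 37.67 mm, y_c = 71.17 mm

vertical leg: A = 34 × 190 = 6460.00, centroid at (17.00, 95.00).
horizontal leg: A = 140 × 14 = 1960.00, centroid at (104.00, 7.00).
gusset: A = ½·24·68 = 816.00, centroid at (42.00, 36.67).
ΣA = 9236.00 mm²
ΣAx_c = (6460.00)(17.00) + (1960.00)(104.00) + (816.00)(42.00) = 347932.00 mm³
ΣAy_c = (6460.00)(95.00) + (1960.00)(7.00) + (816.00)(36.67) = 657340.00 mm³
x_c = 347932.00 / 9236.00 = 37.67 mm
y_c = 657340.00 / 9236.00 = 71.17 mm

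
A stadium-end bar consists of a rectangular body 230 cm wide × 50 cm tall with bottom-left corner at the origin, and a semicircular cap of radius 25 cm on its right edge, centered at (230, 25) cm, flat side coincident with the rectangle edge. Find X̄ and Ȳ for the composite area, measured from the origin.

Part | A | x̄ᵢ | ȳᵢ | A·x̄ᵢ | A·ȳᵢ
rectangular body | 11500.00 | 115.00 | 25.00 | 1322500.00 | 287500.00
semicircular end | 981.75 | 240.61 | 25.00 | 236218.64 | 24543.69
Σ | 12481.75 |  |  | 1558718.64 | 312043.69
X̄ = 1558718.64 / 12481.75 = 124.88 cm
Ȳ = 312043.69 / 12481.75 = 25.00 cm

X̄ = 124.88 cm, Ȳ = 25.00 cm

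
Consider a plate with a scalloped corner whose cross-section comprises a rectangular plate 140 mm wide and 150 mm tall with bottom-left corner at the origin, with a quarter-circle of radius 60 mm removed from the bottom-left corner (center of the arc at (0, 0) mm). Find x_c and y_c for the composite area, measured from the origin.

plate: A = 140 × 150 = 21000.00, centroid at (70.00, 75.00).
removed quarter-circle: A = −¼π·60² = -2827.43, centroid at (25.46, 25.46).
ΣA = 18172.57 mm²
ΣAx_c = (21000.00)(70.00) + (-2827.43)(25.46) = 1398000.00 mm³
ΣAy_c = (21000.00)(75.00) + (-2827.43)(25.46) = 1503000.00 mm³
x_c = 1398000.00 / 18172.57 = 76.93 mm
y_c = 1503000.00 / 18172.57 = 82.71 mm

x_c = 76.93 mm, y_c = 82.71 mm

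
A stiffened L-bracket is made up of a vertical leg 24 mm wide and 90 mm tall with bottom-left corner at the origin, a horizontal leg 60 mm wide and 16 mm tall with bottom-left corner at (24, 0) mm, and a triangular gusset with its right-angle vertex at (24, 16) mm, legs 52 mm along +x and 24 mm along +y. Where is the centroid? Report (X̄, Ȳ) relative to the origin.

vertical leg: A = 24 × 90 = 2160.00, centroid at (12.00, 45.00).
horizontal leg: A = 60 × 16 = 960.00, centroid at (54.00, 8.00).
gusset: A = ½·52·24 = 624.00, centroid at (41.33, 24.00).
ΣA = 3744.00 mm²
ΣAX̄ = (2160.00)(12.00) + (960.00)(54.00) + (624.00)(41.33) = 103552.00 mm³
ΣAȲ = (2160.00)(45.00) + (960.00)(8.00) + (624.00)(24.00) = 119856.00 mm³
X̄ = 103552.00 / 3744.00 = 27.66 mm
Ȳ = 119856.00 / 3744.00 = 32.01 mm

X̄ = 27.66 mm, Ȳ = 32.01 mm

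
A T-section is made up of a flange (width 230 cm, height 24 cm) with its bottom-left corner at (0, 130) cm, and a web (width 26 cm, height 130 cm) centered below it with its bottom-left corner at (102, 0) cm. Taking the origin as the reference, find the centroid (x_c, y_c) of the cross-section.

x_c = 115.00 cm, y_c = 112.76 cm

web: A = 26 × 130 = 3380.00, centroid at (115.00, 65.00).
flange: A = 230 × 24 = 5520.00, centroid at (115.00, 142.00).
ΣA = 8900.00 cm², ΣAx_c = 1023500.00 cm³, ΣAy_c = 1003540.00 cm³.
x_c = 1023500.00/8900.00 = 115.00 cm; y_c = 1003540.00/8900.00 = 112.76 cm.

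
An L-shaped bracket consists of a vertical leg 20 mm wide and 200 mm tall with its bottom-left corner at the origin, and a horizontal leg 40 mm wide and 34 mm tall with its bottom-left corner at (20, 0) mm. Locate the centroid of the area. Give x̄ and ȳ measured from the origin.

x̄ = 17.61 mm, ȳ = 78.94 mm

Part | A | x̄ᵢ | ȳᵢ | A·x̄ᵢ | A·ȳᵢ
vertical leg | 4000.00 | 10.00 | 100.00 | 40000.00 | 400000.00
horizontal leg | 1360.00 | 40.00 | 17.00 | 54400.00 | 23120.00
Σ | 5360.00 |  |  | 94400.00 | 423120.00
x̄ = 94400.00 / 5360.00 = 17.61 mm
ȳ = 423120.00 / 5360.00 = 78.94 mm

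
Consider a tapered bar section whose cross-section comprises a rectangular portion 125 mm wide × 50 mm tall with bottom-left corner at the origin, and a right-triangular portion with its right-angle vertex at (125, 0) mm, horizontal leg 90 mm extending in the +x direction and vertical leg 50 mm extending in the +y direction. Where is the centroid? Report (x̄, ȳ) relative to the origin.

x̄ = 86.99 mm, ȳ = 22.79 mm

rectangular portion: A = 125 × 50 = 6250.00, centroid at (62.50, 25.00).
triangular portion: A = ½·90·50 = 2250.00, centroid at (155.00, 16.67).
ΣA = 8500.00 mm²
ΣAx̄ = (6250.00)(62.50) + (2250.00)(155.00) = 739375.00 mm³
ΣAȳ = (6250.00)(25.00) + (2250.00)(16.67) = 193750.00 mm³
x̄ = 739375.00 / 8500.00 = 86.99 mm
ȳ = 193750.00 / 8500.00 = 22.79 mm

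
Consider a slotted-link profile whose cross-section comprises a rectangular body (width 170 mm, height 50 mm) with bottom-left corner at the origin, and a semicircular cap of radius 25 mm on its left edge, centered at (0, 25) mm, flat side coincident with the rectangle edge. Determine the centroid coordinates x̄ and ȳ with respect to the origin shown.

x̄ = 75.10 mm, ȳ = 25.00 mm

rectangular body: A = 170 × 50 = 8500.00, centroid at (85.00, 25.00).
semicircular end: A = ½π·25² = 981.75, centroid at (-10.61, 25.00).
ΣA = 9481.75 mm²
ΣAx̄ = (8500.00)(85.00) + (981.75)(-10.61) = 712083.33 mm³
ΣAȳ = (8500.00)(25.00) + (981.75)(25.00) = 237043.69 mm³
x̄ = 712083.33 / 9481.75 = 75.10 mm
ȳ = 237043.69 / 9481.75 = 25.00 mm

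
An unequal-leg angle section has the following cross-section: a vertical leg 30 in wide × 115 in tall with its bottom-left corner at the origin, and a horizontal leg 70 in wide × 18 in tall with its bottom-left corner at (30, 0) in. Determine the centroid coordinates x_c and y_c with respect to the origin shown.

x_c = 28.38 in, y_c = 44.53 in

vertical leg: A = 30 × 115 = 3450.00, centroid at (15.00, 57.50).
horizontal leg: A = 70 × 18 = 1260.00, centroid at (65.00, 9.00).
ΣA = 4710.00 in², ΣAx_c = 133650.00 in³, ΣAy_c = 209715.00 in³.
x_c = 133650.00/4710.00 = 28.38 in; y_c = 209715.00/4710.00 = 44.53 in.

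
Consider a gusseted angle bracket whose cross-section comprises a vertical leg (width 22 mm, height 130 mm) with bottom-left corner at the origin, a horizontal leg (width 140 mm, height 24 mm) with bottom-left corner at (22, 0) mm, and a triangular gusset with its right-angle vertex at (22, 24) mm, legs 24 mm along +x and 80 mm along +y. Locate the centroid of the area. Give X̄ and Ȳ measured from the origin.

Part | A | x̄ᵢ | ȳᵢ | A·x̄ᵢ | A·ȳᵢ
vertical leg | 2860.00 | 11.00 | 65.00 | 31460.00 | 185900.00
horizontal leg | 3360.00 | 92.00 | 12.00 | 309120.00 | 40320.00
gusset | 960.00 | 30.00 | 50.67 | 28800.00 | 48640.00
Σ | 7180.00 |  |  | 369380.00 | 274860.00
X̄ = 369380.00 / 7180.00 = 51.45 mm
Ȳ = 274860.00 / 7180.00 = 38.28 mm

X̄ = 51.45 mm, Ȳ = 38.28 mm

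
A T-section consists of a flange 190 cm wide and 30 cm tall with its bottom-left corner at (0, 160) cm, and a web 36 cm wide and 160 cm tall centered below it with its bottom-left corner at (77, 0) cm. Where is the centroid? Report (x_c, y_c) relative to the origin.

Part | A | x̄ᵢ | ȳᵢ | A·x̄ᵢ | A·ȳᵢ
web | 5760.00 | 95.00 | 80.00 | 547200.00 | 460800.00
flange | 5700.00 | 95.00 | 175.00 | 541500.00 | 997500.00
Σ | 11460.00 |  |  | 1088700.00 | 1458300.00
x_c = 1088700.00 / 11460.00 = 95.00 cm
y_c = 1458300.00 / 11460.00 = 127.25 cm

x_c = 95.00 cm, y_c = 127.25 cm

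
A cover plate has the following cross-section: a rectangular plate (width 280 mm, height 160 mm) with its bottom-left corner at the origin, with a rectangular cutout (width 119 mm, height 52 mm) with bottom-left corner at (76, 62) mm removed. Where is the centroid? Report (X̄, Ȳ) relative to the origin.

plate: A = 280 × 160 = 44800.00, centroid at (140.00, 80.00).
hole: A = −(119 × 52) = -6188.00, centroid at (135.50, 88.00).
ΣA = 38612.00 mm²
ΣAX̄ = (44800.00)(140.00) + (-6188.00)(135.50) = 5433526.00 mm³
ΣAȲ = (44800.00)(80.00) + (-6188.00)(88.00) = 3039456.00 mm³
X̄ = 5433526.00 / 38612.00 = 140.72 mm
Ȳ = 3039456.00 / 38612.00 = 78.72 mm

X̄ = 140.72 mm, Ȳ = 78.72 mm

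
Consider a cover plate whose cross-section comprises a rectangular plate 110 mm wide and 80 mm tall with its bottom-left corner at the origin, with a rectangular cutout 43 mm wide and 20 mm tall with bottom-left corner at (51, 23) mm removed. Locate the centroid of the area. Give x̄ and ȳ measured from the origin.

plate: A = 110 × 80 = 8800.00, centroid at (55.00, 40.00).
hole: A = −(43 × 20) = -860.00, centroid at (72.50, 33.00).
ΣA = 7940.00 mm²
ΣAx̄ = (8800.00)(55.00) + (-860.00)(72.50) = 421650.00 mm³
ΣAȳ = (8800.00)(40.00) + (-860.00)(33.00) = 323620.00 mm³
x̄ = 421650.00 / 7940.00 = 53.10 mm
ȳ = 323620.00 / 7940.00 = 40.76 mm

x̄ = 53.10 mm, ȳ = 40.76 mm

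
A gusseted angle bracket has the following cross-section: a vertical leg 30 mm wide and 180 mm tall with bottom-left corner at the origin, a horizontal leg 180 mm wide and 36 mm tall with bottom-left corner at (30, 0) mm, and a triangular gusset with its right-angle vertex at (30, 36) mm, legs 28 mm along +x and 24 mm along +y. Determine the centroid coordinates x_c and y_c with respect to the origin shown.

vertical leg: A = 30 × 180 = 5400.00, centroid at (15.00, 90.00).
horizontal leg: A = 180 × 36 = 6480.00, centroid at (120.00, 18.00).
gusset: A = ½·28·24 = 336.00, centroid at (39.33, 44.00).
ΣA = 12216.00 mm²
ΣAx_c = (5400.00)(15.00) + (6480.00)(120.00) + (336.00)(39.33) = 871816.00 mm³
ΣAy_c = (5400.00)(90.00) + (6480.00)(18.00) + (336.00)(44.00) = 617424.00 mm³
x_c = 871816.00 / 12216.00 = 71.37 mm
y_c = 617424.00 / 12216.00 = 50.54 mm

x_c = 71.37 mm, y_c = 50.54 mm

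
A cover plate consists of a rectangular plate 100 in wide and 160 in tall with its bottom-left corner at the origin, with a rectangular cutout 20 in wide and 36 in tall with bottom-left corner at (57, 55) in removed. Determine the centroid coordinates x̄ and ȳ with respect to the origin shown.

plate: A = 100 × 160 = 16000.00, centroid at (50.00, 80.00).
hole: A = −(20 × 36) = -720.00, centroid at (67.00, 73.00).
ΣA = 15280.00 in², ΣAx̄ = 751760.00 in³, ΣAȳ = 1227440.00 in³.
x̄ = 751760.00/15280.00 = 49.20 in; ȳ = 1227440.00/15280.00 = 80.33 in.

x̄ = 49.20 in, ȳ = 80.33 in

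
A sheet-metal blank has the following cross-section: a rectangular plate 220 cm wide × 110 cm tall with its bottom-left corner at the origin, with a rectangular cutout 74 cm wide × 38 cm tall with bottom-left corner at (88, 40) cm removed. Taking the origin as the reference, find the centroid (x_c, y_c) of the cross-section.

plate: A = 220 × 110 = 24200.00, centroid at (110.00, 55.00).
hole: A = −(74 × 38) = -2812.00, centroid at (125.00, 59.00).
ΣA = 21388.00 cm², ΣAx_c = 2310500.00 cm³, ΣAy_c = 1165092.00 cm³.
x_c = 2310500.00/21388.00 = 108.03 cm; y_c = 1165092.00/21388.00 = 54.47 cm.

x_c = 108.03 cm, y_c = 54.47 cm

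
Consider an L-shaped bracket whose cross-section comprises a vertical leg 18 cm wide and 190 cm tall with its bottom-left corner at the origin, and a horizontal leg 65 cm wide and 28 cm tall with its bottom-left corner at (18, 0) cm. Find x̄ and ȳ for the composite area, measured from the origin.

Part | A | x̄ᵢ | ȳᵢ | A·x̄ᵢ | A·ȳᵢ
vertical leg | 3420.00 | 9.00 | 95.00 | 30780.00 | 324900.00
horizontal leg | 1820.00 | 50.50 | 14.00 | 91910.00 | 25480.00
Σ | 5240.00 |  |  | 122690.00 | 350380.00
x̄ = 122690.00 / 5240.00 = 23.41 cm
ȳ = 350380.00 / 5240.00 = 66.87 cm

x̄ = 23.41 cm, ȳ = 66.87 cm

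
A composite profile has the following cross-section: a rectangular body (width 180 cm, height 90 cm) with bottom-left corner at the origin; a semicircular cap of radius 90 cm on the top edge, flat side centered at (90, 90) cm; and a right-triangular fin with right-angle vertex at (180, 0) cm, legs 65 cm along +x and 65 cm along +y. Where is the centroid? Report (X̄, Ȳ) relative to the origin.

rectangular body: A = 180 × 90 = 16200.00, centroid at (90.00, 45.00).
semicircular top: A = ½π·90² = 12723.45, centroid at (90.00, 128.20).
triangular fin: A = ½·65·65 = 2112.50, centroid at (201.67, 21.67).
ΣA = 31035.95 cm²
ΣAX̄ = (16200.00)(90.00) + (12723.45)(90.00) + (2112.50)(201.67) = 3029131.36 cm³
ΣAȲ = (16200.00)(45.00) + (12723.45)(128.20) + (2112.50)(21.67) = 2405881.36 cm³
X̄ = 3029131.36 / 31035.95 = 97.60 cm
Ȳ = 2405881.36 / 31035.95 = 77.52 cm

X̄ = 97.60 cm, Ȳ = 77.52 cm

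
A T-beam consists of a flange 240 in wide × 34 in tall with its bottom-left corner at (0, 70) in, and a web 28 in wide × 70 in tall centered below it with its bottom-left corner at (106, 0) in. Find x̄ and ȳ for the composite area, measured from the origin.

web: A = 28 × 70 = 1960.00, centroid at (120.00, 35.00).
flange: A = 240 × 34 = 8160.00, centroid at (120.00, 87.00).
ΣA = 10120.00 in²
ΣAx̄ = (1960.00)(120.00) + (8160.00)(120.00) = 1214400.00 in³
ΣAȳ = (1960.00)(35.00) + (8160.00)(87.00) = 778520.00 in³
x̄ = 1214400.00 / 10120.00 = 120.00 in
ȳ = 778520.00 / 10120.00 = 76.93 in

x̄ = 120.00 in, ȳ = 76.93 in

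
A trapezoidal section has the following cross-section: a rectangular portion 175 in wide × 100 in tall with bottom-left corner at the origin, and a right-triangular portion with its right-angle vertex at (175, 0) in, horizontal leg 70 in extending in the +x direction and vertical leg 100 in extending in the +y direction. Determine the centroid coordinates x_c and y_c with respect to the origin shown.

rectangular portion: A = 175 × 100 = 17500.00, centroid at (87.50, 50.00).
triangular portion: A = ½·70·100 = 3500.00, centroid at (198.33, 33.33).
ΣA = 21000.00 in²
ΣAx_c = (17500.00)(87.50) + (3500.00)(198.33) = 2225416.67 in³
ΣAy_c = (17500.00)(50.00) + (3500.00)(33.33) = 991666.67 in³
x_c = 2225416.67 / 21000.00 = 105.97 in
y_c = 991666.67 / 21000.00 = 47.22 in

x_c = 105.97 in, y_c = 47.22 in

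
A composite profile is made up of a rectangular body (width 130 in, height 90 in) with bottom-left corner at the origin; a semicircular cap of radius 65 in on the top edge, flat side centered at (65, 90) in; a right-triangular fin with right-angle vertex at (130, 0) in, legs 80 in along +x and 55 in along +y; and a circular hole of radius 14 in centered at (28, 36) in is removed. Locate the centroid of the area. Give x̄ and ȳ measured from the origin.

x̄ = 76.27 in, ȳ = 66.52 in

Part | A | x̄ᵢ | ȳᵢ | A·x̄ᵢ | A·ȳᵢ
rectangular body | 11700.00 | 65.00 | 45.00 | 760500.00 | 526500.00
semicircular top | 6636.61 | 65.00 | 117.59 | 431379.94 | 780378.64
triangular fin | 2200.00 | 156.67 | 18.33 | 344666.67 | 40333.33
hole | -615.75 | 28.00 | 36.00 | -17241.06 | -22167.08
Σ | 19920.86 |  |  | 1519305.55 | 1325044.89
x̄ = 1519305.55 / 19920.86 = 76.27 in
ȳ = 1325044.89 / 19920.86 = 66.52 in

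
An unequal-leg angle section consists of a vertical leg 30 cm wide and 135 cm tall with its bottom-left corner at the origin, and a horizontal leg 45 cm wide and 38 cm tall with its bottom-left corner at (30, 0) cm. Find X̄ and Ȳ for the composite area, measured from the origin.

vertical leg: A = 30 × 135 = 4050.00, centroid at (15.00, 67.50).
horizontal leg: A = 45 × 38 = 1710.00, centroid at (52.50, 19.00).
ΣA = 5760.00 cm², ΣAX̄ = 150525.00 cm³, ΣAȲ = 305865.00 cm³.
X̄ = 150525.00/5760.00 = 26.13 cm; Ȳ = 305865.00/5760.00 = 53.10 cm.

X̄ = 26.13 cm, Ȳ = 53.10 cm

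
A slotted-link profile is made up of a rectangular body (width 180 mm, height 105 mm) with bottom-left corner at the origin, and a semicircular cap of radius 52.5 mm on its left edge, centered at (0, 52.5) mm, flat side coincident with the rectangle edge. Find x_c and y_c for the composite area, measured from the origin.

rectangular body: A = 180 × 105 = 18900.00, centroid at (90.00, 52.50).
semicircular end: A = ½π·52.5² = 4329.51, centroid at (-22.28, 52.50).
ΣA = 23229.51 mm²
ΣAx_c = (18900.00)(90.00) + (4329.51)(-22.28) = 1604531.25 mm³
ΣAy_c = (18900.00)(52.50) + (4329.51)(52.50) = 1219549.14 mm³
x_c = 1604531.25 / 23229.51 = 69.07 mm
y_c = 1219549.14 / 23229.51 = 52.50 mm

x_c = 69.07 mm, y_c = 52.50 mm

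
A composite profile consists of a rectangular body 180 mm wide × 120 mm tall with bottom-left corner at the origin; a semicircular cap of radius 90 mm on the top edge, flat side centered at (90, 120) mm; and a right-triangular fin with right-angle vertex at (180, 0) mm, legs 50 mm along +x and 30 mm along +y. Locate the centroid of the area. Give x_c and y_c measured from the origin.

rectangular body: A = 180 × 120 = 21600.00, centroid at (90.00, 60.00).
semicircular top: A = ½π·90² = 12723.45, centroid at (90.00, 158.20).
triangular fin: A = ½·50·30 = 750.00, centroid at (196.67, 10.00).
ΣA = 35073.45 mm², ΣAx_c = 3236610.52 mm³, ΣAy_c = 3316314.03 mm³.
x_c = 3236610.52/35073.45 = 92.28 mm; y_c = 3316314.03/35073.45 = 94.55 mm.

x_c = 92.28 mm, y_c = 94.55 mm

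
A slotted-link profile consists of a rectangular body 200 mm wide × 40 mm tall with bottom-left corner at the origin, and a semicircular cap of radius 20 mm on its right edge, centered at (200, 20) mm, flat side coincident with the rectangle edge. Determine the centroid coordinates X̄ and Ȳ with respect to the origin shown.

rectangular body: A = 200 × 40 = 8000.00, centroid at (100.00, 20.00).
semicircular end: A = ½π·20² = 628.32, centroid at (208.49, 20.00).
ΣA = 8628.32 mm², ΣAX̄ = 930997.04 mm³, ΣAȲ = 172566.37 mm³.
X̄ = 930997.04/8628.32 = 107.90 mm; Ȳ = 172566.37/8628.32 = 20.00 mm.

X̄ = 107.90 mm, Ȳ = 20.00 mm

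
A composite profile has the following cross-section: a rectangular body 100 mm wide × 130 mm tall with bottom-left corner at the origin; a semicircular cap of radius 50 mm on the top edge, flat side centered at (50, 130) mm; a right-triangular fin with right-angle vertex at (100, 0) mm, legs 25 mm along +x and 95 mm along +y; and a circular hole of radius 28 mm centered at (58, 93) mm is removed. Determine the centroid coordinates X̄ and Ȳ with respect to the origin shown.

rectangular body: A = 100 × 130 = 13000.00, centroid at (50.00, 65.00).
semicircular top: A = ½π·50² = 3926.99, centroid at (50.00, 151.22).
triangular fin: A = ½·25·95 = 1187.50, centroid at (108.33, 31.67).
hole: A = −π·28² = -2463.01, centroid at (58.00, 93.00).
ΣA = 15651.48 mm², ΣAX̄ = 832140.87 mm³, ΣAȲ = 1247386.50 mm³.
X̄ = 832140.87/15651.48 = 53.17 mm; Ȳ = 1247386.50/15651.48 = 79.70 mm.

X̄ = 53.17 mm, Ȳ = 79.70 mm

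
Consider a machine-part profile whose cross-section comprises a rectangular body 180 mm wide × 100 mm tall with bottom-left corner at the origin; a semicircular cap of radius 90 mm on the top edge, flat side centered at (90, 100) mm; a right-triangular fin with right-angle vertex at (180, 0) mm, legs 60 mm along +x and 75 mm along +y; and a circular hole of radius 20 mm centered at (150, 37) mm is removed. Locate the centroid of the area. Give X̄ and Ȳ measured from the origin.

rectangular body: A = 180 × 100 = 18000.00, centroid at (90.00, 50.00).
semicircular top: A = ½π·90² = 12723.45, centroid at (90.00, 138.20).
triangular fin: A = ½·60·75 = 2250.00, centroid at (200.00, 25.00).
hole: A = −π·20² = -1256.64, centroid at (150.00, 37.00).
ΣA = 31716.81 mm², ΣAX̄ = 3026614.96 mm³, ΣAȲ = 2668099.45 mm³.
X̄ = 3026614.96/31716.81 = 95.43 mm; Ȳ = 2668099.45/31716.81 = 84.12 mm.

X̄ = 95.43 mm, Ȳ = 84.12 mm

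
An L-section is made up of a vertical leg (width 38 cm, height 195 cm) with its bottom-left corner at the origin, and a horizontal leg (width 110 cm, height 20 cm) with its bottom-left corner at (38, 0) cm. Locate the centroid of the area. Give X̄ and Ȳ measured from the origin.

vertical leg: A = 38 × 195 = 7410.00, centroid at (19.00, 97.50).
horizontal leg: A = 110 × 20 = 2200.00, centroid at (93.00, 10.00).
ΣA = 9610.00 cm², ΣAX̄ = 345390.00 cm³, ΣAȲ = 744475.00 cm³.
X̄ = 345390.00/9610.00 = 35.94 cm; Ȳ = 744475.00/9610.00 = 77.47 cm.

X̄ = 35.94 cm, Ȳ = 77.47 cm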